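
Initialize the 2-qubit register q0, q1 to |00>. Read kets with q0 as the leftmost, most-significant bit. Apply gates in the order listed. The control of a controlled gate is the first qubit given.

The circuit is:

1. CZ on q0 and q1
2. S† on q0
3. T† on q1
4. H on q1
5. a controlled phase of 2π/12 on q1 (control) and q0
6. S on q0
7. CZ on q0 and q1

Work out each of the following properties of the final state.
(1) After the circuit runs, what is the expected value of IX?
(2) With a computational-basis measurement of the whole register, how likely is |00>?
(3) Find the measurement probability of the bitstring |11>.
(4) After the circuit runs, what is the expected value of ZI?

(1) The expectation value of IX is 1.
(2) Outcome |00> occurs with probability 1/2.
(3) A full measurement returns |11> with probability 0.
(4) The observable ZI averages to 1.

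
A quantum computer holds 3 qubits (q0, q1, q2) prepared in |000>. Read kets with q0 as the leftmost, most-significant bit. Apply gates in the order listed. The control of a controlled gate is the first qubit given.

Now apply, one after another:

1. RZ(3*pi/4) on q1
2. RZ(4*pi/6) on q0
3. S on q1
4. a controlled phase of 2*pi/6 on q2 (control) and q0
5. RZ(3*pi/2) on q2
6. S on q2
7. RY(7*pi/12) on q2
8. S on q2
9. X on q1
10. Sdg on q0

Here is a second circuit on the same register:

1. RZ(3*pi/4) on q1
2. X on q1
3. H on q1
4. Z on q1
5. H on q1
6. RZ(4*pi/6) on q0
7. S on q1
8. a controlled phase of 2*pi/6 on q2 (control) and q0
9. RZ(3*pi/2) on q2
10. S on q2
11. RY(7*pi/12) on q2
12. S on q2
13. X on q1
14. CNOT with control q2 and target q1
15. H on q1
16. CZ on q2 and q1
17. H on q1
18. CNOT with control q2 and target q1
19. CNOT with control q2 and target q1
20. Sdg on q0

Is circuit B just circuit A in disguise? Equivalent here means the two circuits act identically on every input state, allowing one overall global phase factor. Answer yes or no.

Yes: on every input state the two circuits agree up to one overall phase factor.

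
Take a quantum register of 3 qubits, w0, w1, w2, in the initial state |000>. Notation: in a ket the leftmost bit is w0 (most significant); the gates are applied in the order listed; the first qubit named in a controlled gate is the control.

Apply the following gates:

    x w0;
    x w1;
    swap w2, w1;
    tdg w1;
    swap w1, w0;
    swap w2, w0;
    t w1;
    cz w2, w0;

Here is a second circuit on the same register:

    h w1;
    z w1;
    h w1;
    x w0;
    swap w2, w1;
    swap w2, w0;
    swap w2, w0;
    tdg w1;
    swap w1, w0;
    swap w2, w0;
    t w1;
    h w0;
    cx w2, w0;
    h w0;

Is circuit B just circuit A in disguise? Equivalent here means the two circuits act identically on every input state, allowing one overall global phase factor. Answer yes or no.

Yes: on every input state the two circuits agree up to one overall phase factor.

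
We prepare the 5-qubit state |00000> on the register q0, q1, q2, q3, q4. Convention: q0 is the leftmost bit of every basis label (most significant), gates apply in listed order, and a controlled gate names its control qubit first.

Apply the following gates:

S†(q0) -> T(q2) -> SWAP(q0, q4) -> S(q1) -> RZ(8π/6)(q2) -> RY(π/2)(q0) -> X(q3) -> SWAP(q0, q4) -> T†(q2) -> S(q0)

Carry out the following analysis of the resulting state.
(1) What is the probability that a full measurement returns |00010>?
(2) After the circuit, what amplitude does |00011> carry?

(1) Outcome |00010> occurs with probability 1/2.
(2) The final state's coefficient on |00011> equals -sqrt(2)*exp(I*pi/3)/2.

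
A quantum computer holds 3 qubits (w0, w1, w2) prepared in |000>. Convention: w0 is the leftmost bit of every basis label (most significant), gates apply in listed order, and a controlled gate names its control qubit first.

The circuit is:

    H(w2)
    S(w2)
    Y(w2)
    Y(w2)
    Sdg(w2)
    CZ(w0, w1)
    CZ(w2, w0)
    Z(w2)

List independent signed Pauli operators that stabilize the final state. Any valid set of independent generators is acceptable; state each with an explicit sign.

The final state is stabilized by the group generated by -IIX, +ZII, +IZI; other independent generating sets are equally valid. Key observation: steps 2-5 multiply out to the identity, so the circuit reduces to the remaining gates.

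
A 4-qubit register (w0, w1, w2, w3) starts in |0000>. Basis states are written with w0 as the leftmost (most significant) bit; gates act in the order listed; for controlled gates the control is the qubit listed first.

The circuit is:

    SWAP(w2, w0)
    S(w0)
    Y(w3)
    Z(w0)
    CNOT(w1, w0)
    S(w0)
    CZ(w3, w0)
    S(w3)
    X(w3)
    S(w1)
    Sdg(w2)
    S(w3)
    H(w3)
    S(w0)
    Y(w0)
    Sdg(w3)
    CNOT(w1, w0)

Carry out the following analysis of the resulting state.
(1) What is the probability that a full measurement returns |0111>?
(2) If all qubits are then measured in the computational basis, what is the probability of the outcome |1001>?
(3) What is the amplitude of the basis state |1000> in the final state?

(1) Outcome |0111> occurs with probability 0.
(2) Outcome |1001> occurs with probability 1/2.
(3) |1000> carries amplitude -sqrt(2)*I/2 in the final state.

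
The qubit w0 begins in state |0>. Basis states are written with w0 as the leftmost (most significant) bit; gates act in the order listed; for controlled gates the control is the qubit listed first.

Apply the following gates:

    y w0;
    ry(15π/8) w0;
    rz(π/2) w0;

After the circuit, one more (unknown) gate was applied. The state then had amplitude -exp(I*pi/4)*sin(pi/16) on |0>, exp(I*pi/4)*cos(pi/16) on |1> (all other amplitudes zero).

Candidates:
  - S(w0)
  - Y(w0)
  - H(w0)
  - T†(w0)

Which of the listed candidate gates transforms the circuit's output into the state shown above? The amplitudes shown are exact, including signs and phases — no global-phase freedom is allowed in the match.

The unique candidate consistent with the amplitudes is S(w0).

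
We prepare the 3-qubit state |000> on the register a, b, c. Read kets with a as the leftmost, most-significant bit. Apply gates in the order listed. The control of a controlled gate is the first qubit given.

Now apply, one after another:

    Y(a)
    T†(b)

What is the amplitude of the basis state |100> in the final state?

|100> carries amplitude I in the final state.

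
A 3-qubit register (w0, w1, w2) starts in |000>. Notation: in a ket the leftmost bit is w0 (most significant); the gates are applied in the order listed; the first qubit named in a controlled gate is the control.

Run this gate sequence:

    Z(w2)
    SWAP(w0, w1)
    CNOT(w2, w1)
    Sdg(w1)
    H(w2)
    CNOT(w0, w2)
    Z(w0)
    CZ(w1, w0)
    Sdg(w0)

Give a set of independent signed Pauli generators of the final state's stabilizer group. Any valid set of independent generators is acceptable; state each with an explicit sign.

The stabilizer group can be generated by +IIX, +ZII, +IZI, among other valid generating sets.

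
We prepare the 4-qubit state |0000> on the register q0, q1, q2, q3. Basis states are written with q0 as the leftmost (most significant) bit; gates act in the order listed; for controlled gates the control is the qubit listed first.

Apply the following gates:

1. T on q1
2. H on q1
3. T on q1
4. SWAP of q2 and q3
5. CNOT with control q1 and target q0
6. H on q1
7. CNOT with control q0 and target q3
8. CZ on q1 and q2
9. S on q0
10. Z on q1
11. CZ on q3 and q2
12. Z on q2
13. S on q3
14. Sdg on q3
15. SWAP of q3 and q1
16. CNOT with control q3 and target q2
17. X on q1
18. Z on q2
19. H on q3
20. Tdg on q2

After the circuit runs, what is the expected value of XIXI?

The observable XIXI averages to 0.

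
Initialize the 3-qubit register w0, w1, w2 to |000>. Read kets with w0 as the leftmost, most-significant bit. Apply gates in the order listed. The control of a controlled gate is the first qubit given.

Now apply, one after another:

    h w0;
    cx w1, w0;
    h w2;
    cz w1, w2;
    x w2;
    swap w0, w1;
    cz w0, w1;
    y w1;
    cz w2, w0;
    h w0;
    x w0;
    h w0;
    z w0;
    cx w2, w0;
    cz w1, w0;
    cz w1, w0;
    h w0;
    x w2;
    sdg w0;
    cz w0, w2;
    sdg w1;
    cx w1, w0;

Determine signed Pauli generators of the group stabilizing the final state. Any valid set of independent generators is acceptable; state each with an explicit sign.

The stabilizer group can be generated by +YZI, -ZXI, +IIX, among other valid generating sets. Key observation: the block from step 10 through step 13 cancels to the identity and can be dropped.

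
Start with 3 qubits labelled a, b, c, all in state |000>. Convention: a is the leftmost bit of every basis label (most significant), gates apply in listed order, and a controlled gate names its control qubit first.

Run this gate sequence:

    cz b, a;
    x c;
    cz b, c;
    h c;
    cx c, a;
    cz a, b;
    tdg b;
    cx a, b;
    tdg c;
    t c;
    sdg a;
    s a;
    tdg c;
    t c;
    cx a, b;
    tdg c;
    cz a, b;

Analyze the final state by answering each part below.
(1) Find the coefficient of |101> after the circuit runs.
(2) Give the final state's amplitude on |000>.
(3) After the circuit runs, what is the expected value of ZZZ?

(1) |101> carries amplitude sqrt(2)*exp(3*I*pi/4)/2 in the final state. Key observation: the block from step 8 through step 15 cancels to the identity and can be dropped.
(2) |000> carries amplitude sqrt(2)/2 in the final state.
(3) In the final state, ZZZ has expectation 1.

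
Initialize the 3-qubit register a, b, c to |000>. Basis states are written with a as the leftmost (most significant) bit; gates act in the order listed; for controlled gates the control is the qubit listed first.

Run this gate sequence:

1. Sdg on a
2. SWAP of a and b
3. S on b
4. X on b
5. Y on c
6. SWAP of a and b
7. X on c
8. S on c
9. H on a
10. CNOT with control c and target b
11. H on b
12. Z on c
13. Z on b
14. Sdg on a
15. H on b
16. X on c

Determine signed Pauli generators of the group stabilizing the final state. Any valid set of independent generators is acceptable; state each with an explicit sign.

The final state is stabilized by the group generated by +YII, -IZI, -IIZ; other independent generating sets are equally valid.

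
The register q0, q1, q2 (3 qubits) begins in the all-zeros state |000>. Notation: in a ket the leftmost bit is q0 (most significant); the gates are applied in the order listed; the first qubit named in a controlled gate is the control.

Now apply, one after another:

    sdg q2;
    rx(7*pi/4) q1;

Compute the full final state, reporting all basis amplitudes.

The final amplitudes are -sqrt(sqrt(2) + 2)/2 on |000>, -I*sqrt(2 - sqrt(2))/2 on |010>, and 0 on every other basis state.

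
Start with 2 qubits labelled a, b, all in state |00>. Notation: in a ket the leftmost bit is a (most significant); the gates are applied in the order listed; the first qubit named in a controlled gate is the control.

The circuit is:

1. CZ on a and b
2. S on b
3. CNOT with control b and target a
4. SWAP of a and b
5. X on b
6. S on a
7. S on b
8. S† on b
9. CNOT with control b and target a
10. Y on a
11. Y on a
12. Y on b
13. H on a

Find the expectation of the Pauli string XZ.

The expectation value of XZ is -1.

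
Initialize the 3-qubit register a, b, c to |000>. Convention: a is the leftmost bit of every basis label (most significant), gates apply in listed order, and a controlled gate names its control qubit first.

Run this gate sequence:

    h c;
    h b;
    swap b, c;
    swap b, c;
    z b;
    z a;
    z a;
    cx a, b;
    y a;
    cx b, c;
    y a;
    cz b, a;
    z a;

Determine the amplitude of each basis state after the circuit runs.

After the circuit, the state carries amplitude 1/2 on |000>, 1/2 on |001>, -1/2 on |010>, -1/2 on |011>, 0 on |100>, 0 on |101>, 0 on |110>, 0 on |111>.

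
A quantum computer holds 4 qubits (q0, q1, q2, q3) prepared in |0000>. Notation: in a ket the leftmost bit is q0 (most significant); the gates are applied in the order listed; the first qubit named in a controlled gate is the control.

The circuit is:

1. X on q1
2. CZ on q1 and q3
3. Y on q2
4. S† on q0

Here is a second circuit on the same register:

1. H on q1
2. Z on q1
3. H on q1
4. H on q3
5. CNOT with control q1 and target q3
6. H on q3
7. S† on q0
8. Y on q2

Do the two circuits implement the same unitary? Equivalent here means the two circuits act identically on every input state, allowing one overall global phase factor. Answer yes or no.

Yes — the two circuits implement the same unitary up to a global phase.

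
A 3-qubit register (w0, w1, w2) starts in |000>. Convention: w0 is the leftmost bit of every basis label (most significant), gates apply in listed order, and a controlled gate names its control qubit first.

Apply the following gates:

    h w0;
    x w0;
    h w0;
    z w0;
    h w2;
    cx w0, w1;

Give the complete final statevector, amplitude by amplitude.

The final amplitudes are sqrt(2)/2 on |000>, sqrt(2)/2 on |001>, and 0 on every other basis state. Key observation: steps 1-4 multiply out to the identity, so the circuit reduces to the remaining gates.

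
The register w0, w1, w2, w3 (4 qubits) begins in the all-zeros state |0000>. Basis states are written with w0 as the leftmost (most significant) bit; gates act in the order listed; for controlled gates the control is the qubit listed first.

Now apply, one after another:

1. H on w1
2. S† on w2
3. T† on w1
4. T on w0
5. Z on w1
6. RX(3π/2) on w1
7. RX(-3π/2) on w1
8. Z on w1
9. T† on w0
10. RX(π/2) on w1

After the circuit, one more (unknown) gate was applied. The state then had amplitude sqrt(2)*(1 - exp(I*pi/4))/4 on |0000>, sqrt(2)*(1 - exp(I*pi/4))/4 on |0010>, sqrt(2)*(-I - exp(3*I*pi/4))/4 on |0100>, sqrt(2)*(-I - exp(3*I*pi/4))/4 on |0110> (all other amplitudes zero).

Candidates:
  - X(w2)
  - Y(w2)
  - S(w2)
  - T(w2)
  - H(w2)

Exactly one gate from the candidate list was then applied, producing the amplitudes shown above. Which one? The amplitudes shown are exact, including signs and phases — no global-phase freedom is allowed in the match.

The unique candidate consistent with the amplitudes is H(w2). Key observation: the block from step 4 through step 9 cancels to the identity and can be dropped.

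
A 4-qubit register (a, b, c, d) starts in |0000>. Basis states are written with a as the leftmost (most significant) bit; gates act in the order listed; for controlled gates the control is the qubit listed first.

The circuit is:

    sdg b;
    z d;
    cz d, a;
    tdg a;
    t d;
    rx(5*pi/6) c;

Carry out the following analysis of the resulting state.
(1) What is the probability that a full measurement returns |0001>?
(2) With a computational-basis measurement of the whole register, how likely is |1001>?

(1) The probability of measuring |0001> is 0.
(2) A full measurement returns |1001> with probability 0.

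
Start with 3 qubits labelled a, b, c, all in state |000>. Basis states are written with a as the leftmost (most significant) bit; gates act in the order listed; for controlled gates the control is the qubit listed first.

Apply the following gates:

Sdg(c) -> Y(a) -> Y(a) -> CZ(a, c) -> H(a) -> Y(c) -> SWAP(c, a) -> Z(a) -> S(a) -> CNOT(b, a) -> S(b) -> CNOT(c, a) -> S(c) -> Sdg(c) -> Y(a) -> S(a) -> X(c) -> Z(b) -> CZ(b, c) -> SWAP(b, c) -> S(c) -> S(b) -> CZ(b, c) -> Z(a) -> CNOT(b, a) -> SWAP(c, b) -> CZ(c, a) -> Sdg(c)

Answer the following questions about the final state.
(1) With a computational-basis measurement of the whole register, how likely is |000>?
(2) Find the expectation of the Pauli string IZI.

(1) Outcome |000> occurs with probability 0.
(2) In the final state, IZI has expectation 1.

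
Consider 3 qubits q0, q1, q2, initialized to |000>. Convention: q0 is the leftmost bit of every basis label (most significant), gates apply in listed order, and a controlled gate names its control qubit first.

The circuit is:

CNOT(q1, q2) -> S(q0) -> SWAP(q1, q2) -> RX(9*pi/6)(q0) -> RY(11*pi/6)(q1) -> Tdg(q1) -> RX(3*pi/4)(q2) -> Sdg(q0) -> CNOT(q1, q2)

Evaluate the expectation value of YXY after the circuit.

The observable YXY averages to 0.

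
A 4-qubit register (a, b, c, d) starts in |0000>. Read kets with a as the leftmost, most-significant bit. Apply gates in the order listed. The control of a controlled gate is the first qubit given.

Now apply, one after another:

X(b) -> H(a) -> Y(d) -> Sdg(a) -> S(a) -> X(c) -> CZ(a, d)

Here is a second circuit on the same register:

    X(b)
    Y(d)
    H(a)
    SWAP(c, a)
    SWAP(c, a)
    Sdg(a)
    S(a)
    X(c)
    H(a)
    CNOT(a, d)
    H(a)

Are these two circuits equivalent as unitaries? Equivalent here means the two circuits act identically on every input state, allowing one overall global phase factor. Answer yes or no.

No, they are not equivalent — no single phase factor reconciles the two unitaries.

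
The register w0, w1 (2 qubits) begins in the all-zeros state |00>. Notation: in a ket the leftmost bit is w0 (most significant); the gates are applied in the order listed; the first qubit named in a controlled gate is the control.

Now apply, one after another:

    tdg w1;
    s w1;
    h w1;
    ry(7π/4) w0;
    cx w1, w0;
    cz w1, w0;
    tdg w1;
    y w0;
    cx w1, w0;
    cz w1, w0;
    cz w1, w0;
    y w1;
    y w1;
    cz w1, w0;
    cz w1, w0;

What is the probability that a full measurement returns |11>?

The probability of measuring |11> is sqrt(2)/8 + 1/4. Key observation: gates 10-15 undo each other exactly, leaving only the rest of the circuit to track.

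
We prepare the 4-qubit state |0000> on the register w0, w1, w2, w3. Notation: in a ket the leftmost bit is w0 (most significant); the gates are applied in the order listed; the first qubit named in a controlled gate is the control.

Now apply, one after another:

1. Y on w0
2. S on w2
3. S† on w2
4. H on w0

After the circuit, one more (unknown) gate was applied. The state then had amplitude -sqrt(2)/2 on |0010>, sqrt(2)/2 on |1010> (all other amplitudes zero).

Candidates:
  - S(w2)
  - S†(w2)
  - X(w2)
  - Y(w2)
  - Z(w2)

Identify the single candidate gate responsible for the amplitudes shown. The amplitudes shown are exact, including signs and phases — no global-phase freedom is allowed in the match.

It was Y(w2) that produced the state shown. Key observation: steps 2-3 multiply out to the identity, so the circuit reduces to the remaining gates.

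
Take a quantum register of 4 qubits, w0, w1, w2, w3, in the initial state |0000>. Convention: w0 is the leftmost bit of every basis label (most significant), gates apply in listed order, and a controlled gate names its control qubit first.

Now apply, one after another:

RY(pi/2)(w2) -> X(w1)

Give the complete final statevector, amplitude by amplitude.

The resulting statevector has amplitude sqrt(2)/2 on |0100>, sqrt(2)/2 on |0110>, and 0 on every other basis state.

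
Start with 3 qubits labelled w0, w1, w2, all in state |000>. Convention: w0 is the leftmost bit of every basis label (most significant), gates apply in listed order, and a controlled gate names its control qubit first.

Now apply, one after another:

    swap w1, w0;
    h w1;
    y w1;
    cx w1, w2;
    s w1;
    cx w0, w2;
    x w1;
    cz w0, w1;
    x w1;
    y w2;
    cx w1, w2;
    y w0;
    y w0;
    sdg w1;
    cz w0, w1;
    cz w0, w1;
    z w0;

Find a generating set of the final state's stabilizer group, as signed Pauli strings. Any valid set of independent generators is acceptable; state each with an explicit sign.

The final state is stabilized by the group generated by +IXI, +ZII, -IIZ; other independent generating sets are equally valid.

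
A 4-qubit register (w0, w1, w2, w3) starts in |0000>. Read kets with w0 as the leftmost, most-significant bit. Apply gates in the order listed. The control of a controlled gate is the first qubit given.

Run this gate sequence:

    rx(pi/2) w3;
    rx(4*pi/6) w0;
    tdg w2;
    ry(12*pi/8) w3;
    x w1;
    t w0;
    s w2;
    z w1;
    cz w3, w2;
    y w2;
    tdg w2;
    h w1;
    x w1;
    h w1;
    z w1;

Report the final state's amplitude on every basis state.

After the circuit, the state carries amplitude sqrt(2)/4 on |0110>, (-1 + I)*exp(3*I*pi/4)/4 on |0111>, sqrt(3)*(1 - I)/4 on |1110>, sqrt(3)*(-1 - I)/4 on |1111>, and 0 on every other basis state. Key observation: gates 12-15 undo each other exactly, leaving only the rest of the circuit to track.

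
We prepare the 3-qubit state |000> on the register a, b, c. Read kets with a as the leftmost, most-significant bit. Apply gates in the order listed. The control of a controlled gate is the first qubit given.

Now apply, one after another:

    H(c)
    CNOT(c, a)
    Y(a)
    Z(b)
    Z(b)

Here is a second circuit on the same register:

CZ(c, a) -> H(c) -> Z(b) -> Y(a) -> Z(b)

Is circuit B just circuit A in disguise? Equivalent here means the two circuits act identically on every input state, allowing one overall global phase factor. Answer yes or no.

No, they are not equivalent — no single phase factor reconciles the two unitaries.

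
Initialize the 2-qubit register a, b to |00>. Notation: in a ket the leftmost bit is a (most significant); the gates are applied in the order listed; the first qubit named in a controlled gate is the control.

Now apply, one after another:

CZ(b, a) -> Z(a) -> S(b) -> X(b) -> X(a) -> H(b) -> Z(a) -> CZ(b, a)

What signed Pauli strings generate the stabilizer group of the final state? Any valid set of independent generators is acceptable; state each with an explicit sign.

The final state is stabilized by the group generated by +IX, -ZI; other independent generating sets are equally valid.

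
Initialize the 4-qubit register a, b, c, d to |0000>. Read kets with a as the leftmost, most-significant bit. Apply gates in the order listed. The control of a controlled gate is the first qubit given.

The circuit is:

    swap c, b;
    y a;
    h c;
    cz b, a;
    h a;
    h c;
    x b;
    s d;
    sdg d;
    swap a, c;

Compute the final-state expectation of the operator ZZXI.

The observable ZZXI averages to 1. Key observation: steps 8-9 multiply out to the identity, so the circuit reduces to the remaining gates.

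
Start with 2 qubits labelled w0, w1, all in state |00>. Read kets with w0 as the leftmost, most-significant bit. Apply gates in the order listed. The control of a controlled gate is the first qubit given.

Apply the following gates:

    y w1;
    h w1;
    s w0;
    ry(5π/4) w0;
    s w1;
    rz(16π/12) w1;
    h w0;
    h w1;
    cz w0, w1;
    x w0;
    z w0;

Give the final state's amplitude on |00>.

|00> carries amplitude sqrt(2)*(-sqrt(sqrt(2) + 2)*exp(2*I*pi/3) - sqrt(2 - sqrt(2))*exp(2*I*pi/3) + sqrt(2 - sqrt(2))*exp(5*I*pi/6) + sqrt(sqrt(2) + 2)*exp(5*I*pi/6))/8 in the final state.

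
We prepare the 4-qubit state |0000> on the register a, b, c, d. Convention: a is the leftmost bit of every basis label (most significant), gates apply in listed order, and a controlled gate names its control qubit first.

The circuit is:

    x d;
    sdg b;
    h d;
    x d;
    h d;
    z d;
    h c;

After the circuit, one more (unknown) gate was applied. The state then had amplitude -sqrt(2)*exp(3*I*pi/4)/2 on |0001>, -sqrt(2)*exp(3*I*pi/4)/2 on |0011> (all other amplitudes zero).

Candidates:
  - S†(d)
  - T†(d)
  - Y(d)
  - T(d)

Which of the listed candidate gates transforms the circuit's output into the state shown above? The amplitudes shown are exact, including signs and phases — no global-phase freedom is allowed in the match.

The unique candidate consistent with the amplitudes is T†(d). Key observation: steps 3-6 multiply out to the identity, so the circuit reduces to the remaining gates.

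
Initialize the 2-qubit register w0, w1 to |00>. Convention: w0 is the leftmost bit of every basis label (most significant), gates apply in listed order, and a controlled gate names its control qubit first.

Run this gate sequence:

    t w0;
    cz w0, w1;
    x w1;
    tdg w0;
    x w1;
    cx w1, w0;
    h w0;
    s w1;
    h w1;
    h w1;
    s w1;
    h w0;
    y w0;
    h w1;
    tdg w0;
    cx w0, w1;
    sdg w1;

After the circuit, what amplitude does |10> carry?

The final state's coefficient on |10> equals sqrt(2)*exp(I*pi/4)/2. Key observation: the block from step 9 through step 10 cancels to the identity and can be dropped.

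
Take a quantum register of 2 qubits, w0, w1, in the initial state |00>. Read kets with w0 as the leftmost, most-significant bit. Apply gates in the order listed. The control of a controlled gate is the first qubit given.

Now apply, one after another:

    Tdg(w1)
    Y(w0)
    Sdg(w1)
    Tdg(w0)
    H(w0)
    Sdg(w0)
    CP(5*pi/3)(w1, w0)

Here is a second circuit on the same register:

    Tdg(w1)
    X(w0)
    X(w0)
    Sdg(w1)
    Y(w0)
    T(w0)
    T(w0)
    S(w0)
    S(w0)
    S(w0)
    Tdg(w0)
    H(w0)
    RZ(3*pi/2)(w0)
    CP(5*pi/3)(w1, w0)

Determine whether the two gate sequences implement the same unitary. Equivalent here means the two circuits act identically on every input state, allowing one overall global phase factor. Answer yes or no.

Yes: on every input state the two circuits agree up to one overall phase factor.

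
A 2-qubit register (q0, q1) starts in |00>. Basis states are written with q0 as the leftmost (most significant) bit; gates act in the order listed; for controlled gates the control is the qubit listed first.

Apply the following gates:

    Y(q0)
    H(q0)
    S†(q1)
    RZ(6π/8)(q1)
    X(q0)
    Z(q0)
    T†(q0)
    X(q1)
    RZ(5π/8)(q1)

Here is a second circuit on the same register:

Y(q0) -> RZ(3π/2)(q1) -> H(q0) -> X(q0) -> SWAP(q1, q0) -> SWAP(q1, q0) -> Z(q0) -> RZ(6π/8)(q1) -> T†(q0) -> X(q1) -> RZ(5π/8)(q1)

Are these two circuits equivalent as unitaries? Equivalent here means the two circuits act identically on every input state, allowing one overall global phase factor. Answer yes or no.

Yes: on every input state the two circuits agree up to one overall phase factor.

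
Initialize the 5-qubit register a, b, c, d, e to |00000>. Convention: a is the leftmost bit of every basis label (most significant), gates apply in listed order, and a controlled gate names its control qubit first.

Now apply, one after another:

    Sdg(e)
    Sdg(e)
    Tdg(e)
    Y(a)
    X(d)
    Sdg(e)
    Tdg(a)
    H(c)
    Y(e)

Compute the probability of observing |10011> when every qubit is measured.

The probability of measuring |10011> is 1/2.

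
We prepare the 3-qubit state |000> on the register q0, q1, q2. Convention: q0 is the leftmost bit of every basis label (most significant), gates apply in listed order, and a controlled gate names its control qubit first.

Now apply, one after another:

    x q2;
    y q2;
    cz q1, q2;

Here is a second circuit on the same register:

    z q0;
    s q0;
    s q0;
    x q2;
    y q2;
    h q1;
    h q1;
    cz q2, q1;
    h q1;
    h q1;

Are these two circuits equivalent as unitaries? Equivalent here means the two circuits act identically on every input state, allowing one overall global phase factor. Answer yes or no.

Yes — the two circuits implement the same unitary up to a global phase.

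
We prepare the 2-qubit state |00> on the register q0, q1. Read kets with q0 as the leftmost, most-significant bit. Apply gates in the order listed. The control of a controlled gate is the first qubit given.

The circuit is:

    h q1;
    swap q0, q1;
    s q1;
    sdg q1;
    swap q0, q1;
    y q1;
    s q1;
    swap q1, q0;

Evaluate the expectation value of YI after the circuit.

The observable YI averages to -1. Key observation: the block from step 2 through step 5 cancels to the identity and can be dropped.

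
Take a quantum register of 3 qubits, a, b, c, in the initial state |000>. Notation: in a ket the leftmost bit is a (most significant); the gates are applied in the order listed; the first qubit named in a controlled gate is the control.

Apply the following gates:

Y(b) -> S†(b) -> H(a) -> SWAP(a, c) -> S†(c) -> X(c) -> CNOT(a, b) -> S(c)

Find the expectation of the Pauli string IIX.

The observable IIX averages to -1.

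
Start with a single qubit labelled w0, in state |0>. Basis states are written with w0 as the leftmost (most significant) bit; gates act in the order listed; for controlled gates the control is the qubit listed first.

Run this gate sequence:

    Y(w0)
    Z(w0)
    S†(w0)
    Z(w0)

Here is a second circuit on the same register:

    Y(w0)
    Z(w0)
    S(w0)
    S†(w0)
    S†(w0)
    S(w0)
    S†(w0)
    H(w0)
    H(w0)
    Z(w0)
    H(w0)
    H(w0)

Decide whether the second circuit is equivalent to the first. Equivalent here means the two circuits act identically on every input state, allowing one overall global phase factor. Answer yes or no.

Yes — the two circuits implement the same unitary up to a global phase.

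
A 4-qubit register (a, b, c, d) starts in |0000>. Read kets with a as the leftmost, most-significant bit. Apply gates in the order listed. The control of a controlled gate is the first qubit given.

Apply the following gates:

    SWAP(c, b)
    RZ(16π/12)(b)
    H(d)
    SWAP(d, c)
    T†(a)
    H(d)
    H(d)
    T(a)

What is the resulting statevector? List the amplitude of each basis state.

After the circuit, the state carries amplitude -sqrt(2)*exp(I*pi/3)/2 on |0000>, -sqrt(2)*exp(I*pi/3)/2 on |0010>, and 0 on every other basis state. Key observation: gates 5-8 undo each other exactly, leaving only the rest of the circuit to track.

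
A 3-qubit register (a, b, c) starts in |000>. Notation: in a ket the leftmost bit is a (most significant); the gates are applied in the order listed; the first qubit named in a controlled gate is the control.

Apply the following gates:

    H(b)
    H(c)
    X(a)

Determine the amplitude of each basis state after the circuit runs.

The final amplitudes are 0 on |000>, 0 on |001>, 0 on |010>, 0 on |011>, 1/2 on |100>, 1/2 on |101>, 1/2 on |110>, 1/2 on |111>.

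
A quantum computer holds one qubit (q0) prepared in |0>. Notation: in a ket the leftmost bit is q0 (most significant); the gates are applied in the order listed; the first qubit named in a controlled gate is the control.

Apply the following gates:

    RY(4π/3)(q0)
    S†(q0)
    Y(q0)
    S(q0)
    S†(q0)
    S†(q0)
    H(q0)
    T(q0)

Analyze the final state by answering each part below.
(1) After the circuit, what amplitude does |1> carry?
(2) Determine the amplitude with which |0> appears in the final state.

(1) The amplitude on |1> is (-sqrt(6) + sqrt(2))*exp(I*pi/4)/4. Key observation: the block from step 4 through step 5 cancels to the identity and can be dropped.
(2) The final state's coefficient on |0> equals -sqrt(6)/4 - sqrt(2)/4.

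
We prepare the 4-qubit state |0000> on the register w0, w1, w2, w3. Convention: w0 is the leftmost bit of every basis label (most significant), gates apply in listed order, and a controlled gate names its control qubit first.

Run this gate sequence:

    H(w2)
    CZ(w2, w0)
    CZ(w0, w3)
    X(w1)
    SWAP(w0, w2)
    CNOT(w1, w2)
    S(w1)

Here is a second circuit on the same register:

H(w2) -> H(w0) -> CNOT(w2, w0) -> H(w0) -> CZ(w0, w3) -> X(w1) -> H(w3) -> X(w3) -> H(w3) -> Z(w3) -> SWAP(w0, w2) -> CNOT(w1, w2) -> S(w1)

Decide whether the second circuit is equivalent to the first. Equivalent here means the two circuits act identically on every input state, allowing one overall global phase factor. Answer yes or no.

Yes, they are equivalent — the unitaries differ by at most a global phase.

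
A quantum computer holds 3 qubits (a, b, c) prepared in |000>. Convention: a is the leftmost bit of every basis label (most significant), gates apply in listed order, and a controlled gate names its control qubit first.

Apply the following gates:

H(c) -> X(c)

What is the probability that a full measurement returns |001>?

The probability of measuring |001> is 1/2.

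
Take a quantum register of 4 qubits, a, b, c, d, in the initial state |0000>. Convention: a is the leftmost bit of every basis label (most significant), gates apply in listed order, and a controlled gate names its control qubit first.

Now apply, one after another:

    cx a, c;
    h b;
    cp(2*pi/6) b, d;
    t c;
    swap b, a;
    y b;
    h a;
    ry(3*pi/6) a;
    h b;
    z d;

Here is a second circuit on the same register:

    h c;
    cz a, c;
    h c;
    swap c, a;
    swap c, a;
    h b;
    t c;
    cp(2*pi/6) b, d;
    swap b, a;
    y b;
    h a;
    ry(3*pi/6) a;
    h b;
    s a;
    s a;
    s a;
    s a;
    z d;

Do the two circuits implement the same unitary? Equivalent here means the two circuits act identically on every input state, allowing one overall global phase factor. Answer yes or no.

Yes: on every input state the two circuits agree up to one overall phase factor.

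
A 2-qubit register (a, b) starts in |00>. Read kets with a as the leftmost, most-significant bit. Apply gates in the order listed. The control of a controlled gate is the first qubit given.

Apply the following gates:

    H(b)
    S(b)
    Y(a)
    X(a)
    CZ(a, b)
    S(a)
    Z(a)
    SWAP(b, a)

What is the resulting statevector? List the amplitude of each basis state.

The resulting statevector has amplitude sqrt(2)*I/2 on |00>, 0 on |01>, -sqrt(2)/2 on |10>, 0 on |11>.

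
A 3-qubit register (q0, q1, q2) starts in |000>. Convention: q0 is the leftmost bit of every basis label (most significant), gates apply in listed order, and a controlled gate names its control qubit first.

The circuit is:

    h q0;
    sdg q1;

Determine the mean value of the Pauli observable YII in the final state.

In the final state, YII has expectation 0.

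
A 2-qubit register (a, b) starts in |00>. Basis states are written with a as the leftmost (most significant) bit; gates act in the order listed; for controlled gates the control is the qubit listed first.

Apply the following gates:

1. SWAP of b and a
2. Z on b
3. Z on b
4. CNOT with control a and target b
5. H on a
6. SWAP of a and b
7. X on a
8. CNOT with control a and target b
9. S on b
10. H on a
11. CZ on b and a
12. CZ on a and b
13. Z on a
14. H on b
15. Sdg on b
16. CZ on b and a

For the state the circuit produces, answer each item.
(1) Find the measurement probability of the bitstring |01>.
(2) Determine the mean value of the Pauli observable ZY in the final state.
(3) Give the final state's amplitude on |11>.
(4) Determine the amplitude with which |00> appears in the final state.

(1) Outcome |01> occurs with probability 1/4.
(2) The observable ZY averages to 0.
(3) The amplitude on |11> is sqrt(2)*(1 + I)/4.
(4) The amplitude on |00> is sqrt(2)*(1 + I)/4.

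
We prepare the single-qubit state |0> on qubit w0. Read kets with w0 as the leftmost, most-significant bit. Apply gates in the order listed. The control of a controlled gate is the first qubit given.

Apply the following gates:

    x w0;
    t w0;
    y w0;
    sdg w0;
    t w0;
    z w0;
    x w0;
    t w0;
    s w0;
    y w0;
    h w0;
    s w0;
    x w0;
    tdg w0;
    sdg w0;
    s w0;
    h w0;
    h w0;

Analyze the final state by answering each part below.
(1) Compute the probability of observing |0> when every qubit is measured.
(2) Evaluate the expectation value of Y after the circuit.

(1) Outcome |0> occurs with probability 1/2.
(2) The observable Y averages to -sqrt(2)/2.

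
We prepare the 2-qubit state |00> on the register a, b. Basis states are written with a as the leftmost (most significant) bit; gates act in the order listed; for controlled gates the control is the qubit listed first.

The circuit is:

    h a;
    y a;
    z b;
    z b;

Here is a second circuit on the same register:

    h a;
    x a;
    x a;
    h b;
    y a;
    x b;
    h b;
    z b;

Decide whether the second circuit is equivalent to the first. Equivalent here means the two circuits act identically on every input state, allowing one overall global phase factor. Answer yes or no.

Yes: on every input state the two circuits agree up to one overall phase factor.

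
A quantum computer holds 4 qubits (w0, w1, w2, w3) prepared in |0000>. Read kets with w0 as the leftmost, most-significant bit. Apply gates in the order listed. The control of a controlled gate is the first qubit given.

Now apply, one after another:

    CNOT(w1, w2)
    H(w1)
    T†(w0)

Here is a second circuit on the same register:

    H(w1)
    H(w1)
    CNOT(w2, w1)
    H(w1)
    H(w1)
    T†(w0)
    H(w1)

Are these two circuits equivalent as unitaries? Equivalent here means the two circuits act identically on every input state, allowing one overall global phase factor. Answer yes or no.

No, they are not equivalent — no single phase factor reconciles the two unitaries.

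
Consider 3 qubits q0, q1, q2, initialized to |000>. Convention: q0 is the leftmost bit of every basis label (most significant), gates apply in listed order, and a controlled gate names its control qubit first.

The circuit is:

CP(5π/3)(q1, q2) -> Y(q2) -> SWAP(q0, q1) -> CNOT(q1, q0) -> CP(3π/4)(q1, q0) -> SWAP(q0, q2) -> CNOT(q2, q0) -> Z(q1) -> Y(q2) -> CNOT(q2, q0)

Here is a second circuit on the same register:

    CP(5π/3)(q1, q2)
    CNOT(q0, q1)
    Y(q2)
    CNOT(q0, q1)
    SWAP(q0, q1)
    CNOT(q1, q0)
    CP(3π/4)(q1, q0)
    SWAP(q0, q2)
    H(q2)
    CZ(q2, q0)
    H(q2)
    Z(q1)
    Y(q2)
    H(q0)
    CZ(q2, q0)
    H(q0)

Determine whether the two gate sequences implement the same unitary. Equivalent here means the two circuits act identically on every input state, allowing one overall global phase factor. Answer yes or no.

No, they are not equivalent — no single phase factor reconciles the two unitaries.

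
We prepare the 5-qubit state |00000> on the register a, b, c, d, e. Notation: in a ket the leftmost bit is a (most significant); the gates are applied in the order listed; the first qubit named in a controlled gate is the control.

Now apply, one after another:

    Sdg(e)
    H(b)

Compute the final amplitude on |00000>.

The final state's coefficient on |00000> equals sqrt(2)/2.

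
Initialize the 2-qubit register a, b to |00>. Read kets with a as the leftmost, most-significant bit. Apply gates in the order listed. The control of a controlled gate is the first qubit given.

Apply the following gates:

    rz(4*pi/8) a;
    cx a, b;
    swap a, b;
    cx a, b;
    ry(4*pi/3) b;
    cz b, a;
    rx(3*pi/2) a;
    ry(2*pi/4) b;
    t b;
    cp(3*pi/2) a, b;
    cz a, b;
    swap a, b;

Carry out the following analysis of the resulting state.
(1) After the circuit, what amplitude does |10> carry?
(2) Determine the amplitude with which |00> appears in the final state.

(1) The amplitude on |10> is 1/4 - sqrt(3)/4.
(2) |00> carries amplitude (-sqrt(3) - 1)*exp(3*I*pi/4)/4 in the final state.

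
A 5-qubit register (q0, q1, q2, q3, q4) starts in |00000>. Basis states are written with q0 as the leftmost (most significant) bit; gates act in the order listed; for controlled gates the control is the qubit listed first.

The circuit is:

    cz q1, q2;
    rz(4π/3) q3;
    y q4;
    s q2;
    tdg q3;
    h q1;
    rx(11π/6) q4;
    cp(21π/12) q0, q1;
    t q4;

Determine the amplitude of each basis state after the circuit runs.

The final amplitudes are (1 - sqrt(3))*exp(I*pi/3)/4 on |00000>, (-sqrt(3) - 1)*exp(I*pi/12)/4 on |00001>, (1 - sqrt(3))*exp(I*pi/3)/4 on |01000>, (-sqrt(3) - 1)*exp(I*pi/12)/4 on |01001>, and 0 on every other basis state.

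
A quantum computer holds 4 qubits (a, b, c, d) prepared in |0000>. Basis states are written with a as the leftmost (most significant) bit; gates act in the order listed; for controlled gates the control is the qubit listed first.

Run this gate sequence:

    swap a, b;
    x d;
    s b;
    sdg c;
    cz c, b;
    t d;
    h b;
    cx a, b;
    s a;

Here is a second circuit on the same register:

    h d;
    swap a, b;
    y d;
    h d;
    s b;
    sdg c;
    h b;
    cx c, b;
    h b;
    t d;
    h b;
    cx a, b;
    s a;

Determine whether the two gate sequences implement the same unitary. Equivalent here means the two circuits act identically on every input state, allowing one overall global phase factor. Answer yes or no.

No — the two circuits implement different unitaries, even allowing a global phase.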